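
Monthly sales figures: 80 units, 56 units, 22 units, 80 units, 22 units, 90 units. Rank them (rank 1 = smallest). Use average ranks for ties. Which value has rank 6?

90

Sorted (ascending): 22, 22, 56, 80, 80, 90
The 2 values of 22 occupy positions 1–2 → average rank (1+2)/2 = 1.5.
The 2 values of 80 occupy positions 4–5 → average rank (4+5)/2 = 4.5.
Rank 6 → value 90.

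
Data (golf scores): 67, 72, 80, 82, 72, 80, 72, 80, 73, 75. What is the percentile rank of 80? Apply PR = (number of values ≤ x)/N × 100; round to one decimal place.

90.0

N = 10.
Strictly below 80: 6. Equal to 80: 3.
PR = 9/10 × 100 = 90.0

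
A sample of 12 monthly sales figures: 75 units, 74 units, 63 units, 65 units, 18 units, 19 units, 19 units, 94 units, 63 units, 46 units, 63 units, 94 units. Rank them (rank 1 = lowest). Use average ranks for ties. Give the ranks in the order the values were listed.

10, 9, 6, 8, 1, 2.5, 2.5, 11.5, 6, 4, 6, 11.5

Sorted (ascending): 18, 19, 19, 46, 63, 63, 63, 65, 74, 75, 94, 94
The 2 values of 19 occupy positions 2–3 → average rank (2+3)/2 = 2.5.
The 3 values of 63 occupy positions 5–7 → average rank 6.
The 2 values of 94 occupy positions 11–12 → average rank (11+12)/2 = 11.5.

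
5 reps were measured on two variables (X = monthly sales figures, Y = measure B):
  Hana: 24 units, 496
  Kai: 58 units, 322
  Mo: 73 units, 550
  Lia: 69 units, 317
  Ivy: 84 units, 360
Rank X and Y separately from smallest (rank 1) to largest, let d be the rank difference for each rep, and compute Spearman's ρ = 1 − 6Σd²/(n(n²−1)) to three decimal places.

0.100

Ranks of variable 1: 1, 2, 4, 3, 5
Ranks of variable 2: 4, 2, 5, 1, 3
d = r₁ − r₂: -3, 0, -1, 2, 2
d²: 9, 0, 1, 4, 4; Σd² = 18
ρ = 1 − 6·18/(5·24) = 1 − 108/120 = 0.100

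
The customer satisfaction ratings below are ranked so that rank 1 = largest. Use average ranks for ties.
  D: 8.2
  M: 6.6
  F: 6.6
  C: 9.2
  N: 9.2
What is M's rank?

Sorted (descending): 9.2, 9.2, 8.2, 6.6, 6.6
The 2 values of 9.2 occupy positions 1–2 → average rank (1+2)/2 = 1.5.
The 2 values of 6.6 occupy positions 4–5 → average rank (4+5)/2 = 4.5.
M has value 6.6 → rank 4.5.

4.5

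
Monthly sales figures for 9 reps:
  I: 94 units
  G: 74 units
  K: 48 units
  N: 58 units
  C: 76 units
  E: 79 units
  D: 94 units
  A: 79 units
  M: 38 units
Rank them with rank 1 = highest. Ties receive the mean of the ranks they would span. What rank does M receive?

9

Sorted (descending): 94, 94, 79, 79, 76, 74, 58, 48, 38
The 2 values of 94 occupy positions 1–2 → average rank (1+2)/2 = 1.5.
The 2 values of 79 occupy positions 3–4 → average rank (3+4)/2 = 3.5.
M has value 38 units → rank 9.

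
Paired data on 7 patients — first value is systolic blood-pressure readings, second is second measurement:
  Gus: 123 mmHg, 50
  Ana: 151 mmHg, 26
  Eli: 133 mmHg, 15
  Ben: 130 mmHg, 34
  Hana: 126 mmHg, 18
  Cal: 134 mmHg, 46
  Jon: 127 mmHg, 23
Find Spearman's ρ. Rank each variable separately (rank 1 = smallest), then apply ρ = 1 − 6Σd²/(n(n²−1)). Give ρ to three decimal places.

Ranks of variable 1: 1, 7, 5, 4, 2, 6, 3
Ranks of variable 2: 7, 4, 1, 5, 2, 6, 3
d = r₁ − r₂: -6, 3, 4, -1, 0, 0, 0
d²: 36, 9, 16, 1, 0, 0, 0; Σd² = 62
ρ = 1 − 6·62/(7·48) = 1 − 372/336 = -0.107

-0.107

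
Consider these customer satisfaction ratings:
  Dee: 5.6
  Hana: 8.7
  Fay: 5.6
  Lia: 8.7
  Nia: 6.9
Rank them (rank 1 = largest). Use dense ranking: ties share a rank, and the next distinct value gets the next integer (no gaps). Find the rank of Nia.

2

Sorted (descending): 8.7, 8.7, 6.9, 5.6, 5.6
The 2 values of 8.7 share dense rank 1.
The 2 values of 5.6 share dense rank 3.
Remaining distinct values take the next consecutive integers.
Nia has value 6.9 → rank 2.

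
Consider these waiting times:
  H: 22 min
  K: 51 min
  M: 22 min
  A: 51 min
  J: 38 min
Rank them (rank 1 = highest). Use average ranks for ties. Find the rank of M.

4.5

Sorted (descending): 51, 51, 38, 22, 22
The 2 values of 51 occupy positions 1–2 → average rank (1+2)/2 = 1.5.
The 2 values of 22 occupy positions 4–5 → average rank (4+5)/2 = 4.5.
M has value 22 min → rank 4.5.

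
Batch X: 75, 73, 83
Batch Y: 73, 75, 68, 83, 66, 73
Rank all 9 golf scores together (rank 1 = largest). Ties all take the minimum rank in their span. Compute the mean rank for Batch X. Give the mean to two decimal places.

3.00

Sorted (descending): 83, 83, 75, 75, 73, 73, 73, 68, 66
The 2 values of 83 occupy positions 1–2 → each gets rank 1.
The 2 values of 75 occupy positions 3–4 → each gets rank 3.
The 3 values of 73 occupy positions 5–7 → each gets rank 5.
Batch X values → pooled ranks: 75→3, 73→5, 83→1
Mean rank = (3 + 5 + 1) / 3 = 3.00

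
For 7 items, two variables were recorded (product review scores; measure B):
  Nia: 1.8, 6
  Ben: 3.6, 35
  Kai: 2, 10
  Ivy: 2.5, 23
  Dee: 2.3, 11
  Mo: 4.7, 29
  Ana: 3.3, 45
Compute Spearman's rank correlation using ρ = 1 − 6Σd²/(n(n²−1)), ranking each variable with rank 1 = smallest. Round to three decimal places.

Ranks of variable 1: 1, 6, 2, 4, 3, 7, 5
Ranks of variable 2: 1, 6, 2, 4, 3, 5, 7
d = r₁ − r₂: 0, 0, 0, 0, 0, 2, -2
d²: 0, 0, 0, 0, 0, 4, 4; Σd² = 8
ρ = 1 − 6·8/(7·48) = 1 − 48/336 = 0.857

0.857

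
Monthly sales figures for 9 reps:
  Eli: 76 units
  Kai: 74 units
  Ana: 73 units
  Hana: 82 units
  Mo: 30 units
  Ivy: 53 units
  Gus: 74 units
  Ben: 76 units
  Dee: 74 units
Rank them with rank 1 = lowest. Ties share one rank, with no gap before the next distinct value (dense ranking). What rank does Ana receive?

3

Sorted (ascending): 30, 53, 73, 74, 74, 74, 76, 76, 82
The 3 values of 74 share dense rank 4.
The 2 values of 76 share dense rank 5.
Remaining distinct values take the next consecutive integers.
Ana has value 73 units → rank 3.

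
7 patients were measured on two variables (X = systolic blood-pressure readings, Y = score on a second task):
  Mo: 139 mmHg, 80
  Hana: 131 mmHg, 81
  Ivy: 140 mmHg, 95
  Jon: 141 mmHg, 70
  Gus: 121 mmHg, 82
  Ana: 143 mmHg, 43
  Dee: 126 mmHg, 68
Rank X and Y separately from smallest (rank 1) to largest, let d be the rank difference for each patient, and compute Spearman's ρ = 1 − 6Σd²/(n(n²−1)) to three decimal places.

Ranks of variable 1: 4, 3, 5, 6, 1, 7, 2
Ranks of variable 2: 4, 5, 7, 3, 6, 1, 2
d = r₁ − r₂: 0, -2, -2, 3, -5, 6, 0
d²: 0, 4, 4, 9, 25, 36, 0; Σd² = 78
ρ = 1 − 6·78/(7·48) = 1 − 468/336 = -0.393

-0.393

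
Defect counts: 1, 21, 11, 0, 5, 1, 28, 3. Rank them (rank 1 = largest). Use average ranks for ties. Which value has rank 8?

Sorted (descending): 28, 21, 11, 5, 3, 1, 1, 0
The 2 values of 1 occupy positions 6–7 → average rank (6+7)/2 = 6.5.
Rank 8 → value 0.

0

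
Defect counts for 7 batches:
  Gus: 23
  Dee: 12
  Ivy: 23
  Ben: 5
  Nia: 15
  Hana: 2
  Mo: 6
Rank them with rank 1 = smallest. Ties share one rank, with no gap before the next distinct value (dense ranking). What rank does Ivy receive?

Sorted (ascending): 2, 5, 6, 12, 15, 23, 23
The 2 values of 23 share dense rank 6.
Remaining distinct values take the next consecutive integers.
Ivy has value 23 → rank 6.

6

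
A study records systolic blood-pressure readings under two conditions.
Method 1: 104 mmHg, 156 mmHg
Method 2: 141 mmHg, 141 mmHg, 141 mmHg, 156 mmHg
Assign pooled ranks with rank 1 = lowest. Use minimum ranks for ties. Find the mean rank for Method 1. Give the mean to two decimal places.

Sorted (ascending): 104, 141, 141, 141, 156, 156
The 3 values of 141 occupy positions 2–4 → each gets rank 2.
The 2 values of 156 occupy positions 5–6 → each gets rank 5.
Method 1 values → pooled ranks: 104→1, 156→5
Mean rank = (1 + 5) / 2 = 3.00

3.00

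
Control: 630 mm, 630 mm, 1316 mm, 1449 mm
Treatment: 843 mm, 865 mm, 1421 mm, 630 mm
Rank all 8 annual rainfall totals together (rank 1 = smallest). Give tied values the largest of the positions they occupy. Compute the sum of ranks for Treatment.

Sorted (ascending): 630, 630, 630, 843, 865, 1316, 1421, 1449
The 3 values of 630 occupy positions 1–3 → each gets rank 3.
Treatment values → pooled ranks: 843→4, 865→5, 1421→7, 630→3
Rank sum = 4 + 5 + 7 + 3 = 19

19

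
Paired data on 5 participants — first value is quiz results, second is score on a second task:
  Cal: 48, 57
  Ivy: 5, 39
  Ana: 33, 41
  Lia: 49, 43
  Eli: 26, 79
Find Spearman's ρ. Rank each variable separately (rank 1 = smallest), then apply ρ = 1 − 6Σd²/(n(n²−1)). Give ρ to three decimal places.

Ranks of variable 1: 4, 1, 3, 5, 2
Ranks of variable 2: 4, 1, 2, 3, 5
d = r₁ − r₂: 0, 0, 1, 2, -3
d²: 0, 0, 1, 4, 9; Σd² = 14
ρ = 1 − 6·14/(5·24) = 1 − 84/120 = 0.300

0.300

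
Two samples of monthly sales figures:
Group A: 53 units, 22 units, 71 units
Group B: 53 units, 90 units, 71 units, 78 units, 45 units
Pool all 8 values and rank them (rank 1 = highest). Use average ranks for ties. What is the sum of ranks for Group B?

19

Sorted (descending): 90, 78, 71, 71, 53, 53, 45, 22
The 2 values of 71 occupy positions 3–4 → average rank (3+4)/2 = 3.5.
The 2 values of 53 occupy positions 5–6 → average rank (5+6)/2 = 5.5.
Group B values → pooled ranks: 53→5.5, 90→1, 71→3.5, 78→2, 45→7
Rank sum = 5.5 + 1 + 3.5 + 2 + 7 = 19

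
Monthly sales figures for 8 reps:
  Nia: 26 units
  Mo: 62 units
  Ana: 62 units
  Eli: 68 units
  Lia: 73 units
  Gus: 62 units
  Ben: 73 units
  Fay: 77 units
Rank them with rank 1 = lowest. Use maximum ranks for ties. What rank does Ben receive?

Sorted (ascending): 26, 62, 62, 62, 68, 73, 73, 77
The 3 values of 62 occupy positions 2–4 → each gets rank 4.
The 2 values of 73 occupy positions 6–7 → each gets rank 7.
Ben has value 73 units → rank 7.

7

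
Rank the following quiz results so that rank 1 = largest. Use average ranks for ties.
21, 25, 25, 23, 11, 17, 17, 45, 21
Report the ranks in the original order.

5.5, 2.5, 2.5, 4, 9, 7.5, 7.5, 1, 5.5

Sorted (descending): 45, 25, 25, 23, 21, 21, 17, 17, 11
The 2 values of 25 occupy positions 2–3 → average rank (2+3)/2 = 2.5.
The 2 values of 21 occupy positions 5–6 → average rank (5+6)/2 = 5.5.
The 2 values of 17 occupy positions 7–8 → average rank (7+8)/2 = 7.5.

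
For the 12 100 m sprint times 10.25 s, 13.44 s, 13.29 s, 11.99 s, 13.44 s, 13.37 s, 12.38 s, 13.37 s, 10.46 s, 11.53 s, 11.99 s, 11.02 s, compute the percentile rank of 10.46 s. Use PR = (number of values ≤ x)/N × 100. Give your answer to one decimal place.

N = 12.
Strictly below 10.46: 1. Equal to 10.46: 1.
PR = 2/12 × 100 = 16.7

16.7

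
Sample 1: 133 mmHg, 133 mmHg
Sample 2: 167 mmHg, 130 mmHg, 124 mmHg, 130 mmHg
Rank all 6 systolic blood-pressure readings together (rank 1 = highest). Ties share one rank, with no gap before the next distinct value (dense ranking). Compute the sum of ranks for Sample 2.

11

Sorted (descending): 167, 133, 133, 130, 130, 124
The 2 values of 133 share dense rank 2.
The 2 values of 130 share dense rank 3.
Remaining distinct values take the next consecutive integers.
Sample 2 values → pooled ranks: 167→1, 130→3, 124→4, 130→3
Rank sum = 1 + 3 + 4 + 3 = 11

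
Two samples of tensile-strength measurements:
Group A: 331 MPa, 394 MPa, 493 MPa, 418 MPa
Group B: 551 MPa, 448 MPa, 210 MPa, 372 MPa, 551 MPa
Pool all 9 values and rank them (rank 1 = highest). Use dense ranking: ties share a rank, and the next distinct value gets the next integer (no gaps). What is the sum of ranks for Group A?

Sorted (descending): 551, 551, 493, 448, 418, 394, 372, 331, 210
The 2 values of 551 share dense rank 1.
Remaining distinct values take the next consecutive integers.
Group A values → pooled ranks: 331→7, 394→5, 493→2, 418→4
Rank sum = 7 + 5 + 2 + 4 = 18

18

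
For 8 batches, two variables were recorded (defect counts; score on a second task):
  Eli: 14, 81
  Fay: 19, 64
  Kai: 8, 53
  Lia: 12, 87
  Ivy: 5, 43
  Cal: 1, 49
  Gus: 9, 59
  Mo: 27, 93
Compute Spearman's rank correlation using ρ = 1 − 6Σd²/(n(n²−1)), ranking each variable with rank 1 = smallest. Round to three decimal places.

Ranks of variable 1: 6, 7, 3, 5, 2, 1, 4, 8
Ranks of variable 2: 6, 5, 3, 7, 1, 2, 4, 8
d = r₁ − r₂: 0, 2, 0, -2, 1, -1, 0, 0
d²: 0, 4, 0, 4, 1, 1, 0, 0; Σd² = 10
ρ = 1 − 6·10/(8·63) = 1 − 60/504 = 0.881

0.881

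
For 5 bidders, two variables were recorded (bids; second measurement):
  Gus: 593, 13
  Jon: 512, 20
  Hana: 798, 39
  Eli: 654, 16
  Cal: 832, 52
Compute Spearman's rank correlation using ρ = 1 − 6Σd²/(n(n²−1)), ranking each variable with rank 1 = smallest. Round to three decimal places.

0.700

Ranks of variable 1: 2, 1, 4, 3, 5
Ranks of variable 2: 1, 3, 4, 2, 5
d = r₁ − r₂: 1, -2, 0, 1, 0
d²: 1, 4, 0, 1, 0; Σd² = 6
ρ = 1 − 6·6/(5·24) = 1 − 36/120 = 0.700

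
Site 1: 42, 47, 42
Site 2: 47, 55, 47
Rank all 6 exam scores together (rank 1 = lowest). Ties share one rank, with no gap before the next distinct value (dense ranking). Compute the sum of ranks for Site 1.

4

Sorted (ascending): 42, 42, 47, 47, 47, 55
The 2 values of 42 share dense rank 1.
The 3 values of 47 share dense rank 2.
Remaining distinct values take the next consecutive integers.
Site 1 values → pooled ranks: 42→1, 47→2, 42→1
Rank sum = 1 + 2 + 1 = 4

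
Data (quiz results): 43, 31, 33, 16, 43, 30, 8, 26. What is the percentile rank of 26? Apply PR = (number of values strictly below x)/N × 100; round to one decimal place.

25.0

N = 8.
Strictly below 26: 2. Equal to 26: 1.
PR = 2/8 × 100 = 25.0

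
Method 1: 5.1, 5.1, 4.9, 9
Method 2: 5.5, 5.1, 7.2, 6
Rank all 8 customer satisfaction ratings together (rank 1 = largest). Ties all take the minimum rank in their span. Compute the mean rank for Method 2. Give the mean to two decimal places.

Sorted (descending): 9, 7.2, 6, 5.5, 5.1, 5.1, 5.1, 4.9
The 3 values of 5.1 occupy positions 5–7 → each gets rank 5.
Method 2 values → pooled ranks: 5.5→4, 5.1→5, 7.2→2, 6→3
Mean rank = (4 + 5 + 2 + 3) / 4 = 3.50

3.50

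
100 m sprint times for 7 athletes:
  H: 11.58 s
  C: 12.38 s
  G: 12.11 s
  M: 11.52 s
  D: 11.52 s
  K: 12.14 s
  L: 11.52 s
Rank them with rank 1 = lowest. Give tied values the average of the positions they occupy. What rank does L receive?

2

Sorted (ascending): 11.52, 11.52, 11.52, 11.58, 12.11, 12.14, 12.38
The 3 values of 11.52 occupy positions 1–3 → average rank 2.
L has value 11.52 s → rank 2.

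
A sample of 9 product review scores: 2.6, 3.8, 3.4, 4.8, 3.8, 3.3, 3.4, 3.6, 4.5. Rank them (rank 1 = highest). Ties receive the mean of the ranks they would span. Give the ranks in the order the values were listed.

Sorted (descending): 4.8, 4.5, 3.8, 3.8, 3.6, 3.4, 3.4, 3.3, 2.6
The 2 values of 3.8 occupy positions 3–4 → average rank (3+4)/2 = 3.5.
The 2 values of 3.4 occupy positions 6–7 → average rank (6+7)/2 = 6.5.

9, 3.5, 6.5, 1, 3.5, 8, 6.5, 5, 2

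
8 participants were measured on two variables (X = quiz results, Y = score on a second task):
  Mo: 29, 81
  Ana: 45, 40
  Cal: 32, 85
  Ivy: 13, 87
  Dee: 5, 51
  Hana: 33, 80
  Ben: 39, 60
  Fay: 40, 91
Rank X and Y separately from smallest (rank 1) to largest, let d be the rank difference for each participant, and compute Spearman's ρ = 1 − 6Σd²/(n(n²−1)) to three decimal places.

-0.119

Ranks of variable 1: 3, 8, 4, 2, 1, 5, 6, 7
Ranks of variable 2: 5, 1, 6, 7, 2, 4, 3, 8
d = r₁ − r₂: -2, 7, -2, -5, -1, 1, 3, -1
d²: 4, 49, 4, 25, 1, 1, 9, 1; Σd² = 94
ρ = 1 − 6·94/(8·63) = 1 − 564/504 = -0.119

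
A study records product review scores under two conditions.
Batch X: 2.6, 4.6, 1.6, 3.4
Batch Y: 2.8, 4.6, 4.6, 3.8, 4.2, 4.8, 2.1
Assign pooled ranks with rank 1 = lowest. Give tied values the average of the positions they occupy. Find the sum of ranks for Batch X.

18

Sorted (ascending): 1.6, 2.1, 2.6, 2.8, 3.4, 3.8, 4.2, 4.6, 4.6, 4.6, 4.8
The 3 values of 4.6 occupy positions 8–10 → average rank 9.
Batch X values → pooled ranks: 2.6→3, 4.6→9, 1.6→1, 3.4→5
Rank sum = 3 + 9 + 1 + 5 = 18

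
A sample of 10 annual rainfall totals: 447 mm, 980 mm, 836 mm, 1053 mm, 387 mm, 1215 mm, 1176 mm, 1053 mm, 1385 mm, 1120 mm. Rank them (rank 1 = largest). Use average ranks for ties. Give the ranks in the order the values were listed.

9, 7, 8, 5.5, 10, 2, 3, 5.5, 1, 4

Sorted (descending): 1385, 1215, 1176, 1120, 1053, 1053, 980, 836, 447, 387
The 2 values of 1053 occupy positions 5–6 → average rank (5+6)/2 = 5.5.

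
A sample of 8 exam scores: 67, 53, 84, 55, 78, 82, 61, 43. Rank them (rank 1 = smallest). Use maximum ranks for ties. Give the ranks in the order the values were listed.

5, 2, 8, 3, 6, 7, 4, 1

Sorted (ascending): 43, 53, 55, 61, 67, 78, 82, 84
No ties — each value takes its position as its rank.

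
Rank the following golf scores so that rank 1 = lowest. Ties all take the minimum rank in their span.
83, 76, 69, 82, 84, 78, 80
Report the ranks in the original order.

6, 2, 1, 5, 7, 3, 4

Sorted (ascending): 69, 76, 78, 80, 82, 83, 84
No ties — each value takes its position as its rank.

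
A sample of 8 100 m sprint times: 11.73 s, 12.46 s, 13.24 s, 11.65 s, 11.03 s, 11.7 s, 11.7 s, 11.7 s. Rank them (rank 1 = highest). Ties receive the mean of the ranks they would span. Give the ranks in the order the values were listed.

3, 2, 1, 7, 8, 5, 5, 5

Sorted (descending): 13.24, 12.46, 11.73, 11.7, 11.7, 11.7, 11.65, 11.03
The 3 values of 11.7 occupy positions 4–6 → average rank 5.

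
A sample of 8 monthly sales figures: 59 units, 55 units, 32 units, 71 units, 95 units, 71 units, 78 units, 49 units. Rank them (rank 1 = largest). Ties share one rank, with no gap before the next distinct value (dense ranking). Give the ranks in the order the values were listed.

4, 5, 7, 3, 1, 3, 2, 6

Sorted (descending): 95, 78, 71, 71, 59, 55, 49, 32
The 2 values of 71 share dense rank 3.
Remaining distinct values take the next consecutive integers.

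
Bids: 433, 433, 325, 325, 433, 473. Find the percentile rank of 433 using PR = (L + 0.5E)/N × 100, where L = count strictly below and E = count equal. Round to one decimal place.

58.3

N = 6.
Strictly below 433: 2. Equal to 433: 3.
PR = (2 + 0.5·3)/6 × 100 = 58.3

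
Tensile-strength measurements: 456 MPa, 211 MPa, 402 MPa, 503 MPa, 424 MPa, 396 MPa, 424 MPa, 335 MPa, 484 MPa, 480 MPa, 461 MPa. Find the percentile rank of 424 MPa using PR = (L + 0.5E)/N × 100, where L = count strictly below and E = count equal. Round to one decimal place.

N = 11.
Strictly below 424: 4. Equal to 424: 2.
PR = (4 + 0.5·2)/11 × 100 = 45.5

45.5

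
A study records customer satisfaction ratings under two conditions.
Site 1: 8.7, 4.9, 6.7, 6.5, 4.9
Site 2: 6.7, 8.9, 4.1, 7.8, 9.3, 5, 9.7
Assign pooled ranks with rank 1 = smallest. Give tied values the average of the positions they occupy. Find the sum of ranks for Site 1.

25.5

Sorted (ascending): 4.1, 4.9, 4.9, 5, 6.5, 6.7, 6.7, 7.8, 8.7, 8.9, 9.3, 9.7
The 2 values of 4.9 occupy positions 2–3 → average rank (2+3)/2 = 2.5.
The 2 values of 6.7 occupy positions 6–7 → average rank (6+7)/2 = 6.5.
Site 1 values → pooled ranks: 8.7→9, 4.9→2.5, 6.7→6.5, 6.5→5, 4.9→2.5
Rank sum = 9 + 2.5 + 6.5 + 5 + 2.5 = 25.5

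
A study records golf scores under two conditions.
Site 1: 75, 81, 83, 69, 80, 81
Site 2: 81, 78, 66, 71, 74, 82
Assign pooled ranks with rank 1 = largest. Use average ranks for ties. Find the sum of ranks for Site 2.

44

Sorted (descending): 83, 82, 81, 81, 81, 80, 78, 75, 74, 71, 69, 66
The 3 values of 81 occupy positions 3–5 → average rank 4.
Site 2 values → pooled ranks: 81→4, 78→7, 66→12, 71→10, 74→9, 82→2
Rank sum = 4 + 7 + 12 + 10 + 9 + 2 = 44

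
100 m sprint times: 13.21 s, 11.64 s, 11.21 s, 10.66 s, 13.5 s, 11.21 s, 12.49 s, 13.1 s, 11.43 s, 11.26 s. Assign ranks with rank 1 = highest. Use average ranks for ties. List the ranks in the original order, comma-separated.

2, 5, 8.5, 10, 1, 8.5, 4, 3, 6, 7

Sorted (descending): 13.5, 13.21, 13.1, 12.49, 11.64, 11.43, 11.26, 11.21, 11.21, 10.66
The 2 values of 11.21 occupy positions 8–9 → average rank (8+9)/2 = 8.5.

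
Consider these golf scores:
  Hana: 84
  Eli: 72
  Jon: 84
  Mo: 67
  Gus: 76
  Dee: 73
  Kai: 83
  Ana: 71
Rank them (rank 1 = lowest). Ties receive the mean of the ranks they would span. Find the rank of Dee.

Sorted (ascending): 67, 71, 72, 73, 76, 83, 84, 84
The 2 values of 84 occupy positions 7–8 → average rank (7+8)/2 = 7.5.
Dee has value 73 → rank 4.

4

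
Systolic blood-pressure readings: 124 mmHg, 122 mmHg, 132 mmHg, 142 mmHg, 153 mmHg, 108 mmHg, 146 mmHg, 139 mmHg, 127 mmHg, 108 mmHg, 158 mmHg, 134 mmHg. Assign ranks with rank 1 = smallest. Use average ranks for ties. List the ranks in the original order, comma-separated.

4, 3, 6, 9, 11, 1.5, 10, 8, 5, 1.5, 12, 7

Sorted (ascending): 108, 108, 122, 124, 127, 132, 134, 139, 142, 146, 153, 158
The 2 values of 108 occupy positions 1–2 → average rank (1+2)/2 = 1.5.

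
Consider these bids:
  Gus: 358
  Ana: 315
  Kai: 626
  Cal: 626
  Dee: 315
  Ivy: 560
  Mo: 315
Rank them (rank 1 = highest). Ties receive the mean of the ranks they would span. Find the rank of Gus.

Sorted (descending): 626, 626, 560, 358, 315, 315, 315
The 2 values of 626 occupy positions 1–2 → average rank (1+2)/2 = 1.5.
The 3 values of 315 occupy positions 5–7 → average rank 6.
Gus has value 358 → rank 4.

4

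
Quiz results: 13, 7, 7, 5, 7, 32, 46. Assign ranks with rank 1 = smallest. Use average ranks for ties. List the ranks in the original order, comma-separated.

Sorted (ascending): 5, 7, 7, 7, 13, 32, 46
The 3 values of 7 occupy positions 2–4 → average rank 3.

5, 3, 3, 1, 3, 6, 7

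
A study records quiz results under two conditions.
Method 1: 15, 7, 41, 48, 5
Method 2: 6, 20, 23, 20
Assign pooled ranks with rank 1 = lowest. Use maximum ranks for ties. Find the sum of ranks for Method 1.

25

Sorted (ascending): 5, 6, 7, 15, 20, 20, 23, 41, 48
The 2 values of 20 occupy positions 5–6 → each gets rank 6.
Method 1 values → pooled ranks: 15→4, 7→3, 41→8, 48→9, 5→1
Rank sum = 4 + 3 + 8 + 9 + 1 = 25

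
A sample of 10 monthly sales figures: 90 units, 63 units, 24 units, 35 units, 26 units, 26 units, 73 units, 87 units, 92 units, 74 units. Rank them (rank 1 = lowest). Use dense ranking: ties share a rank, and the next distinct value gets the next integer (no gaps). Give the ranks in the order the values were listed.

Sorted (ascending): 24, 26, 26, 35, 63, 73, 74, 87, 90, 92
The 2 values of 26 share dense rank 2.
Remaining distinct values take the next consecutive integers.

8, 4, 1, 3, 2, 2, 5, 7, 9, 6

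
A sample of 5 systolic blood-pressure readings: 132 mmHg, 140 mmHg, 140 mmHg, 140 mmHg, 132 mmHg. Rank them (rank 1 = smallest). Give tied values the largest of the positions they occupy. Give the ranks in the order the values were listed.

2, 5, 5, 5, 2

Sorted (ascending): 132, 132, 140, 140, 140
The 2 values of 132 occupy positions 1–2 → each gets rank 2.
The 3 values of 140 occupy positions 3–5 → each gets rank 5.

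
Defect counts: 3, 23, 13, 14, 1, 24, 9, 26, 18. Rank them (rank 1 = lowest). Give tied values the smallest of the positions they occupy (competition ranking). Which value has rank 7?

Sorted (ascending): 1, 3, 9, 13, 14, 18, 23, 24, 26
No ties — each value takes its position as its rank.
Rank 7 → value 23.

23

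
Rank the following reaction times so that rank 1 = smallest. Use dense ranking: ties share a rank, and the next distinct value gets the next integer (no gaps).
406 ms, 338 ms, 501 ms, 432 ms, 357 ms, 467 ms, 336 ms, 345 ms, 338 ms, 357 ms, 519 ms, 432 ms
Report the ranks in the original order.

Sorted (ascending): 336, 338, 338, 345, 357, 357, 406, 432, 432, 467, 501, 519
The 2 values of 338 share dense rank 2.
The 2 values of 357 share dense rank 4.
The 2 values of 432 share dense rank 6.
Remaining distinct values take the next consecutive integers.

5, 2, 8, 6, 4, 7, 1, 3, 2, 4, 9, 6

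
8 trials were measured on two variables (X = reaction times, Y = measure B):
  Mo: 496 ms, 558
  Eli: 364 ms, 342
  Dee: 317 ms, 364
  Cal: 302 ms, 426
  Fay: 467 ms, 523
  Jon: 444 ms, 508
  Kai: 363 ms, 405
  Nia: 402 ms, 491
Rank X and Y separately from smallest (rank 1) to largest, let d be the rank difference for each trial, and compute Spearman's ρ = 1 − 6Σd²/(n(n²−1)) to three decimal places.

Ranks of variable 1: 8, 4, 2, 1, 7, 6, 3, 5
Ranks of variable 2: 8, 1, 2, 4, 7, 6, 3, 5
d = r₁ − r₂: 0, 3, 0, -3, 0, 0, 0, 0
d²: 0, 9, 0, 9, 0, 0, 0, 0; Σd² = 18
ρ = 1 − 6·18/(8·63) = 1 − 108/504 = 0.786

0.786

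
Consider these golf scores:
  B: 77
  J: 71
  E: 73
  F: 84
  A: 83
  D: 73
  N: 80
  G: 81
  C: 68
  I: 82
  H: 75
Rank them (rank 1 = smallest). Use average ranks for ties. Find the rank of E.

3.5

Sorted (ascending): 68, 71, 73, 73, 75, 77, 80, 81, 82, 83, 84
The 2 values of 73 occupy positions 3–4 → average rank (3+4)/2 = 3.5.
E has value 73 → rank 3.5.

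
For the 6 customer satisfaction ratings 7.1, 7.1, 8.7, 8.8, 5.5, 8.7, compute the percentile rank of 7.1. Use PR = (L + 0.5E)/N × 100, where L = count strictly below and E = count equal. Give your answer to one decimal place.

N = 6.
Strictly below 7.1: 1. Equal to 7.1: 2.
PR = (1 + 0.5·2)/6 × 100 = 33.3

33.3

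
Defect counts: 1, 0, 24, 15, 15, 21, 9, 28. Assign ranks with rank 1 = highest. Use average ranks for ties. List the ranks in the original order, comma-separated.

7, 8, 2, 4.5, 4.5, 3, 6, 1

Sorted (descending): 28, 24, 21, 15, 15, 9, 1, 0
The 2 values of 15 occupy positions 4–5 → average rank (4+5)/2 = 4.5.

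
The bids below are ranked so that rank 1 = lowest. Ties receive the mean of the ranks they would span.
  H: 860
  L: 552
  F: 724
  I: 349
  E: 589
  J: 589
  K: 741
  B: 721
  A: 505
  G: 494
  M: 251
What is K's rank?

Sorted (ascending): 251, 349, 494, 505, 552, 589, 589, 721, 724, 741, 860
The 2 values of 589 occupy positions 6–7 → average rank (6+7)/2 = 6.5.
K has value 741 → rank 10.

10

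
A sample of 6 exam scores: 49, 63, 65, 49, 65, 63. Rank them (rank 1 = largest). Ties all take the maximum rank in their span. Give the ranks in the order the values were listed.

Sorted (descending): 65, 65, 63, 63, 49, 49
The 2 values of 65 occupy positions 1–2 → each gets rank 2.
The 2 values of 63 occupy positions 3–4 → each gets rank 4.
The 2 values of 49 occupy positions 5–6 → each gets rank 6.

6, 4, 2, 6, 2, 4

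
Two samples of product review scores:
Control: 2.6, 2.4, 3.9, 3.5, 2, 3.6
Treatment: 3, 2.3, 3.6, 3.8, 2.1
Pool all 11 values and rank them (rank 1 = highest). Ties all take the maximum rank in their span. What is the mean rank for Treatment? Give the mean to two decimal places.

6.20

Sorted (descending): 3.9, 3.8, 3.6, 3.6, 3.5, 3, 2.6, 2.4, 2.3, 2.1, 2
The 2 values of 3.6 occupy positions 3–4 → each gets rank 4.
Treatment values → pooled ranks: 3→6, 2.3→9, 3.6→4, 3.8→2, 2.1→10
Mean rank = (6 + 9 + 4 + 2 + 10) / 5 = 6.20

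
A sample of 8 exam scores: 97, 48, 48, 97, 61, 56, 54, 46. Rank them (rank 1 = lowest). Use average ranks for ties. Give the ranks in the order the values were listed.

Sorted (ascending): 46, 48, 48, 54, 56, 61, 97, 97
The 2 values of 48 occupy positions 2–3 → average rank (2+3)/2 = 2.5.
The 2 values of 97 occupy positions 7–8 → average rank (7+8)/2 = 7.5.

7.5, 2.5, 2.5, 7.5, 6, 5, 4, 1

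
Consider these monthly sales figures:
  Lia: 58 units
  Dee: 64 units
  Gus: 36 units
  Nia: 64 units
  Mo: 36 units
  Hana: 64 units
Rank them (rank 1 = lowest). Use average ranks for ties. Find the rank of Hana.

Sorted (ascending): 36, 36, 58, 64, 64, 64
The 2 values of 36 occupy positions 1–2 → average rank (1+2)/2 = 1.5.
The 3 values of 64 occupy positions 4–6 → average rank 5.
Hana has value 64 units → rank 5.

5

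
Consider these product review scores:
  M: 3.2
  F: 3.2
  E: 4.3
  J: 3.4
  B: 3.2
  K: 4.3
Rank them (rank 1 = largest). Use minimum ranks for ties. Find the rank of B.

4

Sorted (descending): 4.3, 4.3, 3.4, 3.2, 3.2, 3.2
The 2 values of 4.3 occupy positions 1–2 → each gets rank 1.
The 3 values of 3.2 occupy positions 4–6 → each gets rank 4.
B has value 3.2 → rank 4.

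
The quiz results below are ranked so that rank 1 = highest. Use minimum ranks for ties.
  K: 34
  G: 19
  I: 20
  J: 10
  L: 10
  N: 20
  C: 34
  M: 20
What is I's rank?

3

Sorted (descending): 34, 34, 20, 20, 20, 19, 10, 10
The 2 values of 34 occupy positions 1–2 → each gets rank 1.
The 3 values of 20 occupy positions 3–5 → each gets rank 3.
The 2 values of 10 occupy positions 7–8 → each gets rank 7.
I has value 20 → rank 3.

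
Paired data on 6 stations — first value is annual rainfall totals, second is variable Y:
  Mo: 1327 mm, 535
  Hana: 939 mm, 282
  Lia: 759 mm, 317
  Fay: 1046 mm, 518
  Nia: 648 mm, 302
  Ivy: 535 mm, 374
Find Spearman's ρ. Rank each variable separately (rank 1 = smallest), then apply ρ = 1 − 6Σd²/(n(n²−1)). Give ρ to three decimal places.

0.486

Ranks of variable 1: 6, 4, 3, 5, 2, 1
Ranks of variable 2: 6, 1, 3, 5, 2, 4
d = r₁ − r₂: 0, 3, 0, 0, 0, -3
d²: 0, 9, 0, 0, 0, 9; Σd² = 18
ρ = 1 − 6·18/(6·35) = 1 − 108/210 = 0.486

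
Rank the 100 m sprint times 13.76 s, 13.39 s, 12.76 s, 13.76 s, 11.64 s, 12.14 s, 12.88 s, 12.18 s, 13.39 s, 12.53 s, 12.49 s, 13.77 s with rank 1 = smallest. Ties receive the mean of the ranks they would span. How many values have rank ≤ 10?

Sorted (ascending): 11.64, 12.14, 12.18, 12.49, 12.53, 12.76, 12.88, 13.39, 13.39, 13.76, 13.76, 13.77
The 2 values of 13.39 occupy positions 8–9 → average rank (8+9)/2 = 8.5.
The 2 values of 13.76 occupy positions 10–11 → average rank (10+11)/2 = 10.5.
Ranks ≤ 10: {1, 2, 3, 4, 5, 6, 7, 8.5, 8.5} → 9 values.

9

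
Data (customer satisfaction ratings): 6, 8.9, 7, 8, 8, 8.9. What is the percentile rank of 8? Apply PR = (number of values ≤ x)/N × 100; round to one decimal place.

N = 6.
Strictly below 8: 2. Equal to 8: 2.
PR = 4/6 × 100 = 66.7

66.7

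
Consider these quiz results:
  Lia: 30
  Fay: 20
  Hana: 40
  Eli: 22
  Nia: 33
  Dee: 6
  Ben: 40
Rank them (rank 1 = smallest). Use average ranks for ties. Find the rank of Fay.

Sorted (ascending): 6, 20, 22, 30, 33, 40, 40
The 2 values of 40 occupy positions 6–7 → average rank (6+7)/2 = 6.5.
Fay has value 20 → rank 2.

2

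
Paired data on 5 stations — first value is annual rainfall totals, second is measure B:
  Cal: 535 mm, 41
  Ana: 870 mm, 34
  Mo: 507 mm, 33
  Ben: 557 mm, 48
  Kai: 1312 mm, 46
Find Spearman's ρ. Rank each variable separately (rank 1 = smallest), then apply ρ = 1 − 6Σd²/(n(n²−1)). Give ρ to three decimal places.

0.500

Ranks of variable 1: 2, 4, 1, 3, 5
Ranks of variable 2: 3, 2, 1, 5, 4
d = r₁ − r₂: -1, 2, 0, -2, 1
d²: 1, 4, 0, 4, 1; Σd² = 10
ρ = 1 − 6·10/(5·24) = 1 − 60/120 = 0.500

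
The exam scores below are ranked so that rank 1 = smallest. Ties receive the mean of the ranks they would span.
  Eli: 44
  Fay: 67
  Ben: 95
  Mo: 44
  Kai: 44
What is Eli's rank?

2

Sorted (ascending): 44, 44, 44, 67, 95
The 3 values of 44 occupy positions 1–3 → average rank 2.
Eli has value 44 → rank 2.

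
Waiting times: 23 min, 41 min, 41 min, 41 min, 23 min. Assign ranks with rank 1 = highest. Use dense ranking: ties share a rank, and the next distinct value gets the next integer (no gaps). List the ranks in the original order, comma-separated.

Sorted (descending): 41, 41, 41, 23, 23
The 3 values of 41 share dense rank 1.
The 2 values of 23 share dense rank 2.

2, 1, 1, 1, 2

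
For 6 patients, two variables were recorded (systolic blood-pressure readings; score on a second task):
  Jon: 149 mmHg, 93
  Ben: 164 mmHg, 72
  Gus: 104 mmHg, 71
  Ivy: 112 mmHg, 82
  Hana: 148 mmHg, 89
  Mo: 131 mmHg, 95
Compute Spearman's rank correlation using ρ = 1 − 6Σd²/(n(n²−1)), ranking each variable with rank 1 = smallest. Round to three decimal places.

0.257

Ranks of variable 1: 5, 6, 1, 2, 4, 3
Ranks of variable 2: 5, 2, 1, 3, 4, 6
d = r₁ − r₂: 0, 4, 0, -1, 0, -3
d²: 0, 16, 0, 1, 0, 9; Σd² = 26
ρ = 1 − 6·26/(6·35) = 1 − 156/210 = 0.257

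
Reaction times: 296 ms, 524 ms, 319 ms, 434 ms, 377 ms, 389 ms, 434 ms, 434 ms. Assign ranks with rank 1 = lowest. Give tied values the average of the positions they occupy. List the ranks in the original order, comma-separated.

Sorted (ascending): 296, 319, 377, 389, 434, 434, 434, 524
The 3 values of 434 occupy positions 5–7 → average rank 6.

1, 8, 2, 6, 3, 4, 6, 6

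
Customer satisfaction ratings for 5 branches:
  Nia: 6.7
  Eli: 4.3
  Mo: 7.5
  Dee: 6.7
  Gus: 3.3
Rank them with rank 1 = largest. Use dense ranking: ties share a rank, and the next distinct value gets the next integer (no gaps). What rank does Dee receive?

2

Sorted (descending): 7.5, 6.7, 6.7, 4.3, 3.3
The 2 values of 6.7 share dense rank 2.
Remaining distinct values take the next consecutive integers.
Dee has value 6.7 → rank 2.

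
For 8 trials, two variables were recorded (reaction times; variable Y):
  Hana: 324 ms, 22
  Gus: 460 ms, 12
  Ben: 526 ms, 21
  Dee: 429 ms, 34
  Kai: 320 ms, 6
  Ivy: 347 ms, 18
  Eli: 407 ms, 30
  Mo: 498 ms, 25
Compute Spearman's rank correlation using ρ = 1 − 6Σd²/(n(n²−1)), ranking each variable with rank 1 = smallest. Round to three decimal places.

0.286

Ranks of variable 1: 2, 6, 8, 5, 1, 3, 4, 7
Ranks of variable 2: 5, 2, 4, 8, 1, 3, 7, 6
d = r₁ − r₂: -3, 4, 4, -3, 0, 0, -3, 1
d²: 9, 16, 16, 9, 0, 0, 9, 1; Σd² = 60
ρ = 1 − 6·60/(8·63) = 1 − 360/504 = 0.286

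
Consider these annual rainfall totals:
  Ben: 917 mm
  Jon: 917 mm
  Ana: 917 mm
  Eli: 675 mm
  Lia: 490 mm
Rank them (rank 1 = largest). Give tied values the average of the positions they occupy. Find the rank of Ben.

Sorted (descending): 917, 917, 917, 675, 490
The 3 values of 917 occupy positions 1–3 → average rank 2.
Ben has value 917 mm → rank 2.

2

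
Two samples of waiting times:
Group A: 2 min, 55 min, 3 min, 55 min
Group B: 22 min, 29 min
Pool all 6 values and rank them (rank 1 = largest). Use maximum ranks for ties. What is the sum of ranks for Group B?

7

Sorted (descending): 55, 55, 29, 22, 3, 2
The 2 values of 55 occupy positions 1–2 → each gets rank 2.
Group B values → pooled ranks: 22→4, 29→3
Rank sum = 4 + 3 = 7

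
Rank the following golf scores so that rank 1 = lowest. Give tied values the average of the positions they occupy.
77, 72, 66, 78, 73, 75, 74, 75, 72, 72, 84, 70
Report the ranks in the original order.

Sorted (ascending): 66, 70, 72, 72, 72, 73, 74, 75, 75, 77, 78, 84
The 3 values of 72 occupy positions 3–5 → average rank 4.
The 2 values of 75 occupy positions 8–9 → average rank (8+9)/2 = 8.5.

10, 4, 1, 11, 6, 8.5, 7, 8.5, 4, 4, 12, 2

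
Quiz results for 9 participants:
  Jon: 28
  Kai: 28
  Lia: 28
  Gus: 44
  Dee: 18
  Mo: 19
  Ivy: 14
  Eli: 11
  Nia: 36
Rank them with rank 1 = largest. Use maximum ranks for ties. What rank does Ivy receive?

8

Sorted (descending): 44, 36, 28, 28, 28, 19, 18, 14, 11
The 3 values of 28 occupy positions 3–5 → each gets rank 5.
Ivy has value 14 → rank 8.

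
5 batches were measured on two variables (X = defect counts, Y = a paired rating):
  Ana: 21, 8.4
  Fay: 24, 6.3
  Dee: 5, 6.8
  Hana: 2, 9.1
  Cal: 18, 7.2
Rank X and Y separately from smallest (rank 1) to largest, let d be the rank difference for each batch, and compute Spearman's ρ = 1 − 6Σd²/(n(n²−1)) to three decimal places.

Ranks of variable 1: 4, 5, 2, 1, 3
Ranks of variable 2: 4, 1, 2, 5, 3
d = r₁ − r₂: 0, 4, 0, -4, 0
d²: 0, 16, 0, 16, 0; Σd² = 32
ρ = 1 − 6·32/(5·24) = 1 − 192/120 = -0.600

-0.600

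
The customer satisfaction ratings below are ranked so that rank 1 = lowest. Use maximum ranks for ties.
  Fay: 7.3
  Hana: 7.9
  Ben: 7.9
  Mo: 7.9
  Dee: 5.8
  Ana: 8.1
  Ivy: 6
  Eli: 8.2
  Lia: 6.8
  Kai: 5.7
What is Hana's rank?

Sorted (ascending): 5.7, 5.8, 6, 6.8, 7.3, 7.9, 7.9, 7.9, 8.1, 8.2
The 3 values of 7.9 occupy positions 6–8 → each gets rank 8.
Hana has value 7.9 → rank 8.

8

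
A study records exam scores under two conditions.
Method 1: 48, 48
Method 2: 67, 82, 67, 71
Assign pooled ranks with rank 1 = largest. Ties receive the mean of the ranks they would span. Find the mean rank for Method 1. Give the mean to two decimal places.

Sorted (descending): 82, 71, 67, 67, 48, 48
The 2 values of 67 occupy positions 3–4 → average rank (3+4)/2 = 3.5.
The 2 values of 48 occupy positions 5–6 → average rank (5+6)/2 = 5.5.
Method 1 values → pooled ranks: 48→5.5, 48→5.5
Mean rank = (5.5 + 5.5) / 2 = 5.50

5.50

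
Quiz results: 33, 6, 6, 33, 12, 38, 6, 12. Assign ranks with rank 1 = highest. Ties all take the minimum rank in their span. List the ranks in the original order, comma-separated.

2, 6, 6, 2, 4, 1, 6, 4

Sorted (descending): 38, 33, 33, 12, 12, 6, 6, 6
The 2 values of 33 occupy positions 2–3 → each gets rank 2.
The 2 values of 12 occupy positions 4–5 → each gets rank 4.
The 3 values of 6 occupy positions 6–8 → each gets rank 6.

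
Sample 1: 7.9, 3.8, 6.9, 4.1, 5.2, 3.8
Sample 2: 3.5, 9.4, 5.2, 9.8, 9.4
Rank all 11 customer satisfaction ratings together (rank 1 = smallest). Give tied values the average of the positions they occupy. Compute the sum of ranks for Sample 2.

Sorted (ascending): 3.5, 3.8, 3.8, 4.1, 5.2, 5.2, 6.9, 7.9, 9.4, 9.4, 9.8
The 2 values of 3.8 occupy positions 2–3 → average rank (2+3)/2 = 2.5.
The 2 values of 5.2 occupy positions 5–6 → average rank (5+6)/2 = 5.5.
The 2 values of 9.4 occupy positions 9–10 → average rank (9+10)/2 = 9.5.
Sample 2 values → pooled ranks: 3.5→1, 9.4→9.5, 5.2→5.5, 9.8→11, 9.4→9.5
Rank sum = 1 + 9.5 + 5.5 + 11 + 9.5 = 36.5

36.5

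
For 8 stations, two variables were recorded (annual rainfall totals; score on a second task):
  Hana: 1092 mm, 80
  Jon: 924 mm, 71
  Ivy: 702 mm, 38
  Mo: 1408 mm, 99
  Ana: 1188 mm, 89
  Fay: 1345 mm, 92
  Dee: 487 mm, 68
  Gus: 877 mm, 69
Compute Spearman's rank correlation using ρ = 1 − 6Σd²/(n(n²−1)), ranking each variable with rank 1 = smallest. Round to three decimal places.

0.976

Ranks of variable 1: 5, 4, 2, 8, 6, 7, 1, 3
Ranks of variable 2: 5, 4, 1, 8, 6, 7, 2, 3
d = r₁ − r₂: 0, 0, 1, 0, 0, 0, -1, 0
d²: 0, 0, 1, 0, 0, 0, 1, 0; Σd² = 2
ρ = 1 − 6·2/(8·63) = 1 − 12/504 = 0.976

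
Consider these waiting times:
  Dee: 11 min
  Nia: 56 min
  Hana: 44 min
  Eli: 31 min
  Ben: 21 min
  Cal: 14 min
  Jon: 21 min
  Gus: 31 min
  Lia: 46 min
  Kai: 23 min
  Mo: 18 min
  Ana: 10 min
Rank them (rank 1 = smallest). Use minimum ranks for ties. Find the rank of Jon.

Sorted (ascending): 10, 11, 14, 18, 21, 21, 23, 31, 31, 44, 46, 56
The 2 values of 21 occupy positions 5–6 → each gets rank 5.
The 2 values of 31 occupy positions 8–9 → each gets rank 8.
Jon has value 21 min → rank 5.

5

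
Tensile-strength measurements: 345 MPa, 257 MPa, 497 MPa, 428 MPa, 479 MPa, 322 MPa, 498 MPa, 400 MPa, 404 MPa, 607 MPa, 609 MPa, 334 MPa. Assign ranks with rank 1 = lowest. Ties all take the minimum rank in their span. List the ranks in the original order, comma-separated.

Sorted (ascending): 257, 322, 334, 345, 400, 404, 428, 479, 497, 498, 607, 609
No ties — each value takes its position as its rank.

4, 1, 9, 7, 8, 2, 10, 5, 6, 11, 12, 3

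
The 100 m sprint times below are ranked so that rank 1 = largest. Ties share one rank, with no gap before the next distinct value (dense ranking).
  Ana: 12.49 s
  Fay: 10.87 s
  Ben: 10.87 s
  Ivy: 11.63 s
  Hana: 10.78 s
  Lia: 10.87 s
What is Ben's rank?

Sorted (descending): 12.49, 11.63, 10.87, 10.87, 10.87, 10.78
The 3 values of 10.87 share dense rank 3.
Remaining distinct values take the next consecutive integers.
Ben has value 10.87 s → rank 3.

3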